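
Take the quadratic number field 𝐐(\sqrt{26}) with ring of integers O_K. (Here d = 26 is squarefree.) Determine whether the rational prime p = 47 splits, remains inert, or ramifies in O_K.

p is inert

26 mod 4 = 2, hence disc K = 4·26 = 104 and O_K = ℤ[√26].
Since gcd(47, 104) = 1 the prime 47 does not ramify.
Euler's criterion: 26^23 mod 47 = 46. Thus (26|47) = -1.
(26/47) = -1, so 47 is inert.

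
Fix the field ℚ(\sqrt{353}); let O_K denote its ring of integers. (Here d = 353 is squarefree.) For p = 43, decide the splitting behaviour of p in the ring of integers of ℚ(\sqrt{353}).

43 splits in O_K

353 mod 4 = 1, hence disc K = 353 and O_K = ℤ[(1+√353)/2].
Since gcd(43, 353) = 1 the prime 43 does not ramify.
Compute (353/43) via Euler: 9^((43-1)/2) mod 43 = 1, so (353/43) = 1.
Legendre symbol 1 ⇒ 43 is split.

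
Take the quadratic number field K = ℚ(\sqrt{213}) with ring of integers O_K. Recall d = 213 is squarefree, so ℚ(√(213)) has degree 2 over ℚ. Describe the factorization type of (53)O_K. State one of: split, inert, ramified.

213 mod 4 = 1, hence disc K = 213 and O_K = ℤ[(1+√213)/2].
Since gcd(53, 213) = 1 the prime 53 does not ramify.
(213/53) = 1^26 mod 53 = 1, giving Legendre symbol 1.
Legendre symbol 1 ⇒ 53 is split.

p splits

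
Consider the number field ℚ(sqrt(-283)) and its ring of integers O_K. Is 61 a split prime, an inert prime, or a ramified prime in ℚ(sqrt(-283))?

61 splits in O_K

-283 mod 4 = 1, hence disc K = -283 and O_K = ℤ[(1+√-283)/2].
disc(K) = -283 is not divisible by 61; 61 is unramified.
Euler's criterion: (-283)^30 mod 61 = 1. Thus (-283|61) = 1.
(-283/61) = 1, so 61 splits.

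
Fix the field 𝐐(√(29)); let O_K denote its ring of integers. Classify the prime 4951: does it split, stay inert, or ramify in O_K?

29 mod 4 = 1, hence disc K = 29 and O_K = ℤ[(1+√29)/2].
Since gcd(4951, 29) = 1 the prime 4951 does not ramify.
(29/4951) = 29^2475 mod 4951 = 4950, giving Legendre symbol -1.
(29/4951) = -1, so 4951 is inert.

remains prime (inert)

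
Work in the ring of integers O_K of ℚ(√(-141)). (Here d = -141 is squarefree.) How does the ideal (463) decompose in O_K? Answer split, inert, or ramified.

d = -141 ≡ 3 (mod 4), so O_K = ℤ[√-141] and disc(K) = 4d = -564.
463 ∤ -564, so 463 is unramified.
Legendre symbol by Euler's criterion: (-141/463) ≡ (-141)^231 ≡ 1 (mod 463), i.e. (-141/463) = 1.
Legendre symbol 1 ⇒ 463 is split.

463 splits in O_K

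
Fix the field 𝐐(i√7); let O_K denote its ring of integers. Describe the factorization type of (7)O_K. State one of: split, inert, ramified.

d = -7 ≡ 1 (mod 4), so O_K = ℤ[(1+√-7)/2] and disc(K) = d = -7.
Ramification test: 7 | -7. The prime 7 ramifies in K.

ramifies in O_K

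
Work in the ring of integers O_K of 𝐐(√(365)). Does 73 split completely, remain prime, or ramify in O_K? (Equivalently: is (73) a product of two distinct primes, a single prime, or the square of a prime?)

d = 365 ≡ 1 (mod 4), so O_K = ℤ[(1+√365)/2] and disc(K) = d = 365.
disc(K) = 365 = 73·5, so p = 73 is ramified.

p ramifies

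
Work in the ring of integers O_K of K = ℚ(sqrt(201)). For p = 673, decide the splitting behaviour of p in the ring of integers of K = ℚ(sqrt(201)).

inert — (673) stays prime in O_K

Since 201 ≡ 1 mod 4, the ring of integers is ℤ[(1+√201)/2] with discriminant 201.
Since gcd(673, 201) = 1 the prime 673 does not ramify.
(201/673) = 201^336 mod 673 = 672, giving Legendre symbol -1.
Legendre symbol -1 ⇒ 673 is inert.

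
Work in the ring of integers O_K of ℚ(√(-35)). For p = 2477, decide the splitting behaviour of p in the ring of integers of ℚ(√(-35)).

split

Since -35 ≡ 1 mod 4, the ring of integers is ℤ[(1+√-35)/2] with discriminant -35.
2477 ∤ -35, so 2477 is unramified.
Compute (-35/2477) via Euler: 2442^((2477-1)/2) mod 2477 = 1, so (-35/2477) = 1.
Legendre symbol 1 ⇒ 2477 is split.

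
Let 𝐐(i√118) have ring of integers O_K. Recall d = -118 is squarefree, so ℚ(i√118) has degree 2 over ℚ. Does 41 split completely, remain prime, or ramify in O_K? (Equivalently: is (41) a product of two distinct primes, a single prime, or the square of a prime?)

split — (41) = 𝔭₁𝔭₂ with 𝔭₁ ≠ 𝔭₂

d = -118 ≡ 2 (mod 4), so O_K = ℤ[√-118] and disc(K) = 4d = -472.
41 ∤ -472, so 41 is unramified.
Legendre symbol by Euler's criterion: (-118/41) ≡ (-118)^20 ≡ 1 (mod 41), i.e. (-118/41) = 1.
d is a quadratic residue mod p, hence 41 splits in O_K.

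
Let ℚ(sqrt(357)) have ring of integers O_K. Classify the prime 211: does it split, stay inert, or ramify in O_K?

357 mod 4 = 1, hence disc K = 357 and O_K = ℤ[(1+√357)/2].
disc(K) = 357 is not divisible by 211; 211 is unramified.
Euler's criterion: 357^105 mod 211 = 210. Thus (357|211) = -1.
d is a non-residue mod p, hence 211 remains inert in O_K.

inert — (211) stays prime in O_K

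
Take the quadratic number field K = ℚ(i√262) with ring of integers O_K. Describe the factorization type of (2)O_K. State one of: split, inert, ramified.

-262 mod 4 = 2, hence disc K = 4·(-262) = -1048 and O_K = ℤ[√-262].
Ramification test: 2 | -1048. The prime 2 ramifies in K.

2 is ramified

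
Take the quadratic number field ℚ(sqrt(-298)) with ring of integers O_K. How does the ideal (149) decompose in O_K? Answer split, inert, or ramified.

ramified

d = -298 ≡ 2 (mod 4), so O_K = ℤ[√-298] and disc(K) = 4d = -1192.
149 divides disc(K) = -1192, so 149 ramifies.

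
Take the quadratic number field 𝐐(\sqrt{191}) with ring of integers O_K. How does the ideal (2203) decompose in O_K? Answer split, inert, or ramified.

191 mod 4 = 3, hence disc K = 4·191 = 764 and O_K = ℤ[√191].
2203 ∤ 764, so 2203 is unramified.
Compute (191/2203) via Euler: 191^((2203-1)/2) mod 2203 = 2202, so (191/2203) = -1.
Legendre symbol -1 ⇒ 2203 is inert.

inert — (2203) stays prime in O_K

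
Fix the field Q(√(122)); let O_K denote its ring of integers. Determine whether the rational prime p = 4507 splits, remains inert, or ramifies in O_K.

split — (4507) = 𝔭₁𝔭₂ with 𝔭₁ ≠ 𝔭₂

d = 122 ≡ 2 (mod 4), so O_K = ℤ[√122] and disc(K) = 4d = 488.
4507 ∤ 488, so 4507 is unramified.
Legendre symbol by Euler's criterion: (122/4507) ≡ 122^2253 ≡ 1 (mod 4507), i.e. (122/4507) = 1.
Legendre symbol 1 ⇒ 4507 is split.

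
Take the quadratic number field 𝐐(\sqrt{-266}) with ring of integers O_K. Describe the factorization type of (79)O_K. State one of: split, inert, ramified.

split

d = -266 ≡ 2 (mod 4), so O_K = ℤ[√-266] and disc(K) = 4d = -1064.
disc(K) = -1064 is not divisible by 79; 79 is unramified.
Compute (-266/79) via Euler: 50^((79-1)/2) mod 79 = 1, so (-266/79) = 1.
d is a quadratic residue mod p, hence 79 splits in O_K.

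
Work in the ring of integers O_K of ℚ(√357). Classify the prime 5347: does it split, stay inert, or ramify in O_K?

inert

Since 357 ≡ 1 mod 4, the ring of integers is ℤ[(1+√357)/2] with discriminant 357.
5347 ∤ 357, so 5347 is unramified.
(357/5347) = 357^2673 mod 5347 = 5346, giving Legendre symbol -1.
Legendre symbol -1 ⇒ 5347 is inert.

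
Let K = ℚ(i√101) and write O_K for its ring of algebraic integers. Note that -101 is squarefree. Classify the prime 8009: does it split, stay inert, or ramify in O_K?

split

Since -101 ≢ 1 mod 4, the ring of integers is ℤ[√-101] with discriminant 4·(-101) = -404.
8009 ∤ -404, so 8009 is unramified.
Legendre symbol by Euler's criterion: (-101/8009) ≡ (-101)^4004 ≡ 1 (mod 8009), i.e. (-101/8009) = 1.
d is a quadratic residue mod p, hence 8009 splits in O_K.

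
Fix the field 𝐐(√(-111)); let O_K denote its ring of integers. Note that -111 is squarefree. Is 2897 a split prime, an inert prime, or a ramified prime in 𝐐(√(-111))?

-111 mod 4 = 1, hence disc K = -111 and O_K = ℤ[(1+√-111)/2].
disc(K) = -111 is not divisible by 2897; 2897 is unramified.
Compute (-111/2897) via Euler: 2786^((2897-1)/2) mod 2897 = 2896, so (-111/2897) = -1.
d is a non-residue mod p, hence 2897 remains inert in O_K.

p is inert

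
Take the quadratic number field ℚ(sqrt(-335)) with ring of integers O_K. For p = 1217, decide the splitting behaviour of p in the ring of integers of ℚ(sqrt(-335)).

1217 splits in O_K

-335 mod 4 = 1, hence disc K = -335 and O_K = ℤ[(1+√-335)/2].
1217 ∤ -335, so 1217 is unramified.
Compute (-335/1217) via Euler: 882^((1217-1)/2) mod 1217 = 1, so (-335/1217) = 1.
(-335/1217) = 1, so 1217 splits.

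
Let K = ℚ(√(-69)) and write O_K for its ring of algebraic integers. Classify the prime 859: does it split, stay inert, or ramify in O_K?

d = -69 ≡ 3 (mod 4), so O_K = ℤ[√-69] and disc(K) = 4d = -276.
859 ∤ -276, so 859 is unramified.
(-69/859) = 790^429 mod 859 = 858, giving Legendre symbol -1.
d is a non-residue mod p, hence 859 remains inert in O_K.

inert — (859) stays prime in O_K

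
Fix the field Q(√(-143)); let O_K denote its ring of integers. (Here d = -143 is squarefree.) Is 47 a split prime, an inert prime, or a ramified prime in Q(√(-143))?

47 remains inert

-143 mod 4 = 1, hence disc K = -143 and O_K = ℤ[(1+√-143)/2].
Since gcd(47, -143) = 1 the prime 47 does not ramify.
Euler's criterion: (-143)^23 mod 47 = 46. Thus (-143|47) = -1.
Legendre symbol -1 ⇒ 47 is inert.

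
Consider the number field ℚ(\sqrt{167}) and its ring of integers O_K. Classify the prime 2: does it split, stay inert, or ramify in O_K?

167 mod 4 = 3, hence disc K = 4·167 = 668 and O_K = ℤ[√167].
Ramification test: 2 | 668. The prime 2 ramifies in K.

ramified — (2) = 𝔭²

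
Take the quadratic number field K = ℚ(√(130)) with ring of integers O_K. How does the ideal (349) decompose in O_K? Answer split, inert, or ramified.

130 mod 4 = 2, hence disc K = 4·130 = 520 and O_K = ℤ[√130].
Since gcd(349, 520) = 1 the prime 349 does not ramify.
Compute (130/349) via Euler: 130^((349-1)/2) mod 349 = 1, so (130/349) = 1.
d is a quadratic residue mod p, hence 349 splits in O_K.

349 splits in O_K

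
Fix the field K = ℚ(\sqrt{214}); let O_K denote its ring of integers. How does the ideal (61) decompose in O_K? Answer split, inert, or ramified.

remains prime (inert)

Since 214 ≢ 1 mod 4, the ring of integers is ℤ[√214] with discriminant 4·214 = 856.
61 ∤ 856, so 61 is unramified.
Legendre symbol by Euler's criterion: (214/61) ≡ 214^30 ≡ 60 (mod 61), i.e. (214/61) = -1.
d is a non-residue mod p, hence 61 remains inert in O_K.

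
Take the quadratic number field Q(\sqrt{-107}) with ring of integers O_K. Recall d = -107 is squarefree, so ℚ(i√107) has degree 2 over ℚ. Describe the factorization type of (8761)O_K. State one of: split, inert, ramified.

inert — (8761) stays prime in O_K

Since -107 ≡ 1 mod 4, the ring of integers is ℤ[(1+√-107)/2] with discriminant -107.
8761 ∤ -107, so 8761 is unramified.
Euler's criterion: (-107)^4380 mod 8761 = 8760. Thus (-107|8761) = -1.
d is a non-residue mod p, hence 8761 remains inert in O_K.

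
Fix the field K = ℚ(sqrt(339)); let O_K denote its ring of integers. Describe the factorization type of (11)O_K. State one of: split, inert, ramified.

split

Since 339 ≢ 1 mod 4, the ring of integers is ℤ[√339] with discriminant 4·339 = 1356.
disc(K) = 1356 is not divisible by 11; 11 is unramified.
Legendre symbol by Euler's criterion: (339/11) ≡ 339^5 ≡ 1 (mod 11), i.e. (339/11) = 1.
d is a quadratic residue mod p, hence 11 splits in O_K.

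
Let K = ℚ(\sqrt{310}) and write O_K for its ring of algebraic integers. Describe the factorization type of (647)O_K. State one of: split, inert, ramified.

p is inert

Since 310 ≢ 1 mod 4, the ring of integers is ℤ[√310] with discriminant 4·310 = 1240.
disc(K) = 1240 is not divisible by 647; 647 is unramified.
Euler's criterion: 310^323 mod 647 = 646. Thus (310|647) = -1.
(310/647) = -1, so 647 is inert.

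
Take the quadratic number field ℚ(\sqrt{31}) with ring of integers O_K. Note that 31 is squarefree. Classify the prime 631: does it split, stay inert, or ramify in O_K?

p splits

31 mod 4 = 3, hence disc K = 4·31 = 124 and O_K = ℤ[√31].
disc(K) = 124 is not divisible by 631; 631 is unramified.
(31/631) = 31^315 mod 631 = 1, giving Legendre symbol 1.
Legendre symbol 1 ⇒ 631 is split.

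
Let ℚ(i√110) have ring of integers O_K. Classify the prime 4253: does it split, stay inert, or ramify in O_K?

inert

-110 mod 4 = 2, hence disc K = 4·(-110) = -440 and O_K = ℤ[√-110].
Since gcd(4253, -440) = 1 the prime 4253 does not ramify.
Compute (-110/4253) via Euler: 4143^((4253-1)/2) mod 4253 = 4252, so (-110/4253) = -1.
d is a non-residue mod p, hence 4253 remains inert in O_K.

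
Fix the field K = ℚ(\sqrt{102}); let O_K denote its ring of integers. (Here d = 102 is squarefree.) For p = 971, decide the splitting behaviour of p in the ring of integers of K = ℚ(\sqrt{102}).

102 mod 4 = 2, hence disc K = 4·102 = 408 and O_K = ℤ[√102].
Since gcd(971, 408) = 1 the prime 971 does not ramify.
Compute (102/971) via Euler: 102^((971-1)/2) mod 971 = 970, so (102/971) = -1.
Legendre symbol -1 ⇒ 971 is inert.

inert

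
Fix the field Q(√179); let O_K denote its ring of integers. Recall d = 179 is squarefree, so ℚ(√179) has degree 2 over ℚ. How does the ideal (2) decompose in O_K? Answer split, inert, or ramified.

d = 179 ≡ 3 (mod 4), so O_K = ℤ[√179] and disc(K) = 4d = 716.
Ramification test: 2 | 716. The prime 2 ramifies in K.

ramifies in O_K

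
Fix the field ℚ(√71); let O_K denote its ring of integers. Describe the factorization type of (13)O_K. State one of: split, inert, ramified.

p is inert

71 mod 4 = 3, hence disc K = 4·71 = 284 and O_K = ℤ[√71].
13 ∤ 284, so 13 is unramified.
Compute (71/13) via Euler: 6^((13-1)/2) mod 13 = 12, so (71/13) = -1.
(71/13) = -1, so 13 is inert.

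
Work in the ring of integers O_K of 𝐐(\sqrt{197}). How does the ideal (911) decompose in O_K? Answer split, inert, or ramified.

197 mod 4 = 1, hence disc K = 197 and O_K = ℤ[(1+√197)/2].
Since gcd(911, 197) = 1 the prime 911 does not ramify.
Compute (197/911) via Euler: 197^((911-1)/2) mod 911 = 910, so (197/911) = -1.
d is a non-residue mod p, hence 911 remains inert in O_K.

remains prime (inert)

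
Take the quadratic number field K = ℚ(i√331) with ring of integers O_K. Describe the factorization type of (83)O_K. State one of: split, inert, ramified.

83 splits in O_K

Since -331 ≡ 1 mod 4, the ring of integers is ℤ[(1+√-331)/2] with discriminant -331.
disc(K) = -331 is not divisible by 83; 83 is unramified.
Compute (-331/83) via Euler: 1^((83-1)/2) mod 83 = 1, so (-331/83) = 1.
(-331/83) = 1, so 83 splits.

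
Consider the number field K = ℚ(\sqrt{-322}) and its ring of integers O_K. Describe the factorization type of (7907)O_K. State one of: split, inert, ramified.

Since -322 ≢ 1 mod 4, the ring of integers is ℤ[√-322] with discriminant 4·(-322) = -1288.
disc(K) = -1288 is not divisible by 7907; 7907 is unramified.
(-322/7907) = 7585^3953 mod 7907 = 1, giving Legendre symbol 1.
(-322/7907) = 1, so 7907 splits.

split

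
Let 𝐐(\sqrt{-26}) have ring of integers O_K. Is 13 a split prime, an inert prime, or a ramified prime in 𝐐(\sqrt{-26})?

ramified

-26 mod 4 = 2, hence disc K = 4·(-26) = -104 and O_K = ℤ[√-26].
Ramification test: 13 | -104. The prime 13 ramifies in K.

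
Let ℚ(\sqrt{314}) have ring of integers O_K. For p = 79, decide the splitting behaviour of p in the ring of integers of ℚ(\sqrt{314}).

Since 314 ≢ 1 mod 4, the ring of integers is ℤ[√314] with discriminant 4·314 = 1256.
79 ∤ 1256, so 79 is unramified.
(314/79) = 77^39 mod 79 = 78, giving Legendre symbol -1.
d is a non-residue mod p, hence 79 remains inert in O_K.

inert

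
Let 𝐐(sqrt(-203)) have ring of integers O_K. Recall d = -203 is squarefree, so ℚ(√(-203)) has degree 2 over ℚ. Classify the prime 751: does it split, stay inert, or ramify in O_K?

Since -203 ≡ 1 mod 4, the ring of integers is ℤ[(1+√-203)/2] with discriminant -203.
Since gcd(751, -203) = 1 the prime 751 does not ramify.
Legendre symbol by Euler's criterion: (-203/751) ≡ (-203)^375 ≡ 750 (mod 751), i.e. (-203/751) = -1.
(-203/751) = -1, so 751 is inert.

p is inert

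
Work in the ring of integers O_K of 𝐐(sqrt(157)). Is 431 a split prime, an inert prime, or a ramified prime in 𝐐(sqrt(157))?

431 splits in O_K

Since 157 ≡ 1 mod 4, the ring of integers is ℤ[(1+√157)/2] with discriminant 157.
Since gcd(431, 157) = 1 the prime 431 does not ramify.
(157/431) = 157^215 mod 431 = 1, giving Legendre symbol 1.
Legendre symbol 1 ⇒ 431 is split.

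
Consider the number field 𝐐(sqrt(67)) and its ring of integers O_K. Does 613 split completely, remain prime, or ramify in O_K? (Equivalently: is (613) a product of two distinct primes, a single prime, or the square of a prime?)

Since 67 ≢ 1 mod 4, the ring of integers is ℤ[√67] with discriminant 4·67 = 268.
613 ∤ 268, so 613 is unramified.
(67/613) = 67^306 mod 613 = 1, giving Legendre symbol 1.
Legendre symbol 1 ⇒ 613 is split.

split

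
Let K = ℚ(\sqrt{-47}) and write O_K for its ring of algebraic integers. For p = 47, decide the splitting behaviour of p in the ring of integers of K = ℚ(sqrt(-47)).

Since -47 ≡ 1 mod 4, the ring of integers is ℤ[(1+√-47)/2] with discriminant -47.
47 divides disc(K) = -47, so 47 ramifies.

ramified — (47) = 𝔭²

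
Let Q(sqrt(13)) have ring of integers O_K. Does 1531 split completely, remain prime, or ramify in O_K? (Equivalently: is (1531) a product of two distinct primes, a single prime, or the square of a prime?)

d = 13 ≡ 1 (mod 4), so O_K = ℤ[(1+√13)/2] and disc(K) = d = 13.
1531 ∤ 13, so 1531 is unramified.
Euler's criterion: 13^765 mod 1531 = 1. Thus (13|1531) = 1.
Legendre symbol 1 ⇒ 1531 is split.

split — (1531) = 𝔭₁𝔭₂ with 𝔭₁ ≠ 𝔭₂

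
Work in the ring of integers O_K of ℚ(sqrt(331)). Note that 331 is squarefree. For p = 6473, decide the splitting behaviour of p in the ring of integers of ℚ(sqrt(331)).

6473 splits in O_K

331 mod 4 = 3, hence disc K = 4·331 = 1324 and O_K = ℤ[√331].
Since gcd(6473, 1324) = 1 the prime 6473 does not ramify.
Compute (331/6473) via Euler: 331^((6473-1)/2) mod 6473 = 1, so (331/6473) = 1.
(331/6473) = 1, so 6473 splits.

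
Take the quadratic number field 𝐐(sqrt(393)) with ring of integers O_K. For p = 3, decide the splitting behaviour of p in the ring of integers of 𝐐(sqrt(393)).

d = 393 ≡ 1 (mod 4), so O_K = ℤ[(1+√393)/2] and disc(K) = d = 393.
Ramification test: 3 | 393. The prime 3 ramifies in K.

ramified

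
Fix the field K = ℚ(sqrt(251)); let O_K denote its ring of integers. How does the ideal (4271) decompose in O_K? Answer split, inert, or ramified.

remains prime (inert)

251 mod 4 = 3, hence disc K = 4·251 = 1004 and O_K = ℤ[√251].
4271 ∤ 1004, so 4271 is unramified.
Compute (251/4271) via Euler: 251^((4271-1)/2) mod 4271 = 4270, so (251/4271) = -1.
Legendre symbol -1 ⇒ 4271 is inert.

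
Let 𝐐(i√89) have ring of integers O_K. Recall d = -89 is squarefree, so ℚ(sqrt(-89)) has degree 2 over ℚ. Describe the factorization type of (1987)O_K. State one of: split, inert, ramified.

splits completely

-89 mod 4 = 3, hence disc K = 4·(-89) = -356 and O_K = ℤ[√-89].
Since gcd(1987, -356) = 1 the prime 1987 does not ramify.
Compute (-89/1987) via Euler: 1898^((1987-1)/2) mod 1987 = 1, so (-89/1987) = 1.
Legendre symbol 1 ⇒ 1987 is split.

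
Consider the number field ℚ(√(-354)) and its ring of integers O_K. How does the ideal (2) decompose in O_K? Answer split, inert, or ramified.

ramified

d = -354 ≡ 2 (mod 4), so O_K = ℤ[√-354] and disc(K) = 4d = -1416.
disc(K) = -1416 = 2·(-708), so p = 2 is ramified.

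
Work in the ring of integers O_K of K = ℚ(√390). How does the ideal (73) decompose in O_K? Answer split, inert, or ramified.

split — (73) = 𝔭₁𝔭₂ with 𝔭₁ ≠ 𝔭₂

390 mod 4 = 2, hence disc K = 4·390 = 1560 and O_K = ℤ[√390].
73 ∤ 1560, so 73 is unramified.
Euler's criterion: 390^36 mod 73 = 1. Thus (390|73) = 1.
d is a quadratic residue mod p, hence 73 splits in O_K.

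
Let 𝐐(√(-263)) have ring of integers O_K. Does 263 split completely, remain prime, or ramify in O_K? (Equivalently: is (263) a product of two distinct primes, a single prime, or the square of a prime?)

-263 mod 4 = 1, hence disc K = -263 and O_K = ℤ[(1+√-263)/2].
disc(K) = -263 = 263·(-1), so p = 263 is ramified.

p ramifies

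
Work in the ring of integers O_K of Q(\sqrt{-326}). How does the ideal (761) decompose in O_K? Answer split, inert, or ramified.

d = -326 ≡ 2 (mod 4), so O_K = ℤ[√-326] and disc(K) = 4d = -1304.
761 ∤ -1304, so 761 is unramified.
(-326/761) = 435^380 mod 761 = 760, giving Legendre symbol -1.
Legendre symbol -1 ⇒ 761 is inert.

761 remains inert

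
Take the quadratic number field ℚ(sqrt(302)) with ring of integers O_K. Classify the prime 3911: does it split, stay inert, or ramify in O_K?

remains prime (inert)

d = 302 ≡ 2 (mod 4), so O_K = ℤ[√302] and disc(K) = 4d = 1208.
Since gcd(3911, 1208) = 1 the prime 3911 does not ramify.
Compute (302/3911) via Euler: 302^((3911-1)/2) mod 3911 = 3910, so (302/3911) = -1.
d is a non-residue mod p, hence 3911 remains inert in O_K.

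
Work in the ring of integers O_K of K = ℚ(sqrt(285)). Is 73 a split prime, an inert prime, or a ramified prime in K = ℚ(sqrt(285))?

285 mod 4 = 1, hence disc K = 285 and O_K = ℤ[(1+√285)/2].
disc(K) = 285 is not divisible by 73; 73 is unramified.
Legendre symbol by Euler's criterion: (285/73) ≡ 285^36 ≡ 72 (mod 73), i.e. (285/73) = -1.
(285/73) = -1, so 73 is inert.

inert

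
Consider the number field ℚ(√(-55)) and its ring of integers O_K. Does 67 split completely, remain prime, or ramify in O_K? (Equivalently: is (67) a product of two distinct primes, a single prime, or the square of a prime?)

p is inert

Since -55 ≡ 1 mod 4, the ring of integers is ℤ[(1+√-55)/2] with discriminant -55.
Since gcd(67, -55) = 1 the prime 67 does not ramify.
Compute (-55/67) via Euler: 12^((67-1)/2) mod 67 = 66, so (-55/67) = -1.
Legendre symbol -1 ⇒ 67 is inert.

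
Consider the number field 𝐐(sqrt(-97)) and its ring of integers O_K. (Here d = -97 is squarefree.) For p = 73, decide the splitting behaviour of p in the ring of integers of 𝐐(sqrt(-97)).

p splits

-97 mod 4 = 3, hence disc K = 4·(-97) = -388 and O_K = ℤ[√-97].
Since gcd(73, -388) = 1 the prime 73 does not ramify.
(-97/73) = 49^36 mod 73 = 1, giving Legendre symbol 1.
d is a quadratic residue mod p, hence 73 splits in O_K.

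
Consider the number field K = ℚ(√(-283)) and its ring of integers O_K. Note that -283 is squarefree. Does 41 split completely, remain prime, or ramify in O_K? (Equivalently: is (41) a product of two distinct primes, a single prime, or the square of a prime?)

Since -283 ≡ 1 mod 4, the ring of integers is ℤ[(1+√-283)/2] with discriminant -283.
41 ∤ -283, so 41 is unramified.
Legendre symbol by Euler's criterion: (-283/41) ≡ (-283)^20 ≡ 1 (mod 41), i.e. (-283/41) = 1.
d is a quadratic residue mod p, hence 41 splits in O_K.

p splits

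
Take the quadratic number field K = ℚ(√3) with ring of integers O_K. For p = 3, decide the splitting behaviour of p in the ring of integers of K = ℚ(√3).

Since 3 ≢ 1 mod 4, the ring of integers is ℤ[√3] with discriminant 4·3 = 12.
3 divides disc(K) = 12, so 3 ramifies.

ramifies in O_K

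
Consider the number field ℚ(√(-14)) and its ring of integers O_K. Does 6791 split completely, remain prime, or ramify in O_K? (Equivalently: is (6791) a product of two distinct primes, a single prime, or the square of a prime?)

-14 mod 4 = 2, hence disc K = 4·(-14) = -56 and O_K = ℤ[√-14].
6791 ∤ -56, so 6791 is unramified.
Compute (-14/6791) via Euler: 6777^((6791-1)/2) mod 6791 = 1, so (-14/6791) = 1.
Legendre symbol 1 ⇒ 6791 is split.

p splits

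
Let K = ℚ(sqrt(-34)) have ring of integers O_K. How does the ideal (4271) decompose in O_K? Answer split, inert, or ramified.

d = -34 ≡ 2 (mod 4), so O_K = ℤ[√-34] and disc(K) = 4d = -136.
disc(K) = -136 is not divisible by 4271; 4271 is unramified.
(-34/4271) = 4237^2135 mod 4271 = 4270, giving Legendre symbol -1.
Legendre symbol -1 ⇒ 4271 is inert.

remains prime (inert)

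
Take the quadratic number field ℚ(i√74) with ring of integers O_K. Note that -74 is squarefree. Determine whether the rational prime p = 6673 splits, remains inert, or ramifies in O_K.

-74 mod 4 = 2, hence disc K = 4·(-74) = -296 and O_K = ℤ[√-74].
Since gcd(6673, -296) = 1 the prime 6673 does not ramify.
Legendre symbol by Euler's criterion: (-74/6673) ≡ (-74)^3336 ≡ 6672 (mod 6673), i.e. (-74/6673) = -1.
d is a non-residue mod p, hence 6673 remains inert in O_K.

remains prime (inert)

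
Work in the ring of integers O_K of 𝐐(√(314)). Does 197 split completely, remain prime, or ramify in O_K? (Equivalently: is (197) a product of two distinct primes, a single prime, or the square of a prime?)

Since 314 ≢ 1 mod 4, the ring of integers is ℤ[√314] with discriminant 4·314 = 1256.
197 ∤ 1256, so 197 is unramified.
(314/197) = 117^98 mod 197 = 196, giving Legendre symbol -1.
(314/197) = -1, so 197 is inert.

inert — (197) stays prime in O_K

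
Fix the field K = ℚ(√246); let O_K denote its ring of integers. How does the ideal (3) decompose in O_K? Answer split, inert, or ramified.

Since 246 ≢ 1 mod 4, the ring of integers is ℤ[√246] with discriminant 4·246 = 984.
disc(K) = 984 = 3·328, so p = 3 is ramified.

ramified — (3) = 𝔭²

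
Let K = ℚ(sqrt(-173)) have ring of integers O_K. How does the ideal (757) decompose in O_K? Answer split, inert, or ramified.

-173 mod 4 = 3, hence disc K = 4·(-173) = -692 and O_K = ℤ[√-173].
757 ∤ -692, so 757 is unramified.
Compute (-173/757) via Euler: 584^((757-1)/2) mod 757 = 756, so (-173/757) = -1.
(-173/757) = -1, so 757 is inert.

757 remains inert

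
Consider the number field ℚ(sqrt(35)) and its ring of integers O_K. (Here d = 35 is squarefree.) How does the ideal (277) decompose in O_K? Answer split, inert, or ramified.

remains prime (inert)

Since 35 ≢ 1 mod 4, the ring of integers is ℤ[√35] with discriminant 4·35 = 140.
disc(K) = 140 is not divisible by 277; 277 is unramified.
Legendre symbol by Euler's criterion: (35/277) ≡ 35^138 ≡ 276 (mod 277), i.e. (35/277) = -1.
(35/277) = -1, so 277 is inert.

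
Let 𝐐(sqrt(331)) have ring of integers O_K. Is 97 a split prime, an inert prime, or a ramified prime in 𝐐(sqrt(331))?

d = 331 ≡ 3 (mod 4), so O_K = ℤ[√331] and disc(K) = 4d = 1324.
disc(K) = 1324 is not divisible by 97; 97 is unramified.
Compute (331/97) via Euler: 40^((97-1)/2) mod 97 = 96, so (331/97) = -1.
Legendre symbol -1 ⇒ 97 is inert.

97 remains inert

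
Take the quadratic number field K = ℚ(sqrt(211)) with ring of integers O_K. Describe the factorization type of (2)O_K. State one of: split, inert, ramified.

d = 211 ≡ 3 (mod 4), so O_K = ℤ[√211] and disc(K) = 4d = 844.
Ramification test: 2 | 844. The prime 2 ramifies in K.

ramified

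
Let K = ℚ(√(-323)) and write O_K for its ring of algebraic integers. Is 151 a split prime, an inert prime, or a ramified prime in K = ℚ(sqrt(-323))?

-323 mod 4 = 1, hence disc K = -323 and O_K = ℤ[(1+√-323)/2].
151 ∤ -323, so 151 is unramified.
Euler's criterion: (-323)^75 mod 151 = 150. Thus (-323|151) = -1.
(-323/151) = -1, so 151 is inert.

p is inert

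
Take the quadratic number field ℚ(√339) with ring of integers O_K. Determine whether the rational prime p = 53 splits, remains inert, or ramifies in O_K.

remains prime (inert)

Since 339 ≢ 1 mod 4, the ring of integers is ℤ[√339] with discriminant 4·339 = 1356.
53 ∤ 1356, so 53 is unramified.
Euler's criterion: 339^26 mod 53 = 52. Thus (339|53) = -1.
d is a non-residue mod p, hence 53 remains inert in O_K.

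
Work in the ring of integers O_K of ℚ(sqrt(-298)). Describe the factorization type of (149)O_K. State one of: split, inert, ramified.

ramifies in O_K

d = -298 ≡ 2 (mod 4), so O_K = ℤ[√-298] and disc(K) = 4d = -1192.
149 divides disc(K) = -1192, so 149 ramifies.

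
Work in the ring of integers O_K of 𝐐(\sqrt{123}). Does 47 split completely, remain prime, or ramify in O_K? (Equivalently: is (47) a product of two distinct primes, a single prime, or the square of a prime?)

d = 123 ≡ 3 (mod 4), so O_K = ℤ[√123] and disc(K) = 4d = 492.
Since gcd(47, 492) = 1 the prime 47 does not ramify.
Euler's criterion: 123^23 mod 47 = 46. Thus (123|47) = -1.
Legendre symbol -1 ⇒ 47 is inert.

inert — (47) stays prime in O_K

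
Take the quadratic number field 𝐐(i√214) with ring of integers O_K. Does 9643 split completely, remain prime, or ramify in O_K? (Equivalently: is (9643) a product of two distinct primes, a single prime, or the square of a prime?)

inert

-214 mod 4 = 2, hence disc K = 4·(-214) = -856 and O_K = ℤ[√-214].
Since gcd(9643, -856) = 1 the prime 9643 does not ramify.
(-214/9643) = 9429^4821 mod 9643 = 9642, giving Legendre symbol -1.
Legendre symbol -1 ⇒ 9643 is inert.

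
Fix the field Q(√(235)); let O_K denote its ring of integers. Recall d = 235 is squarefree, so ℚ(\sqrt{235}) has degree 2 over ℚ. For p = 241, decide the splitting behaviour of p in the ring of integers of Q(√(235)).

d = 235 ≡ 3 (mod 4), so O_K = ℤ[√235] and disc(K) = 4d = 940.
disc(K) = 940 is not divisible by 241; 241 is unramified.
Legendre symbol by Euler's criterion: (235/241) ≡ 235^120 ≡ 1 (mod 241), i.e. (235/241) = 1.
(235/241) = 1, so 241 splits.

split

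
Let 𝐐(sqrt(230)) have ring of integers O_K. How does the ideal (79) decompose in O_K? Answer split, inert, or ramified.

Since 230 ≢ 1 mod 4, the ring of integers is ℤ[√230] with discriminant 4·230 = 920.
disc(K) = 920 is not divisible by 79; 79 is unramified.
(230/79) = 72^39 mod 79 = 1, giving Legendre symbol 1.
(230/79) = 1, so 79 splits.

79 splits in O_K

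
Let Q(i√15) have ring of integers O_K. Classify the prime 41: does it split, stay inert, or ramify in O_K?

d = -15 ≡ 1 (mod 4), so O_K = ℤ[(1+√-15)/2] and disc(K) = d = -15.
Since gcd(41, -15) = 1 the prime 41 does not ramify.
Euler's criterion: (-15)^20 mod 41 = 40. Thus (-15|41) = -1.
d is a non-residue mod p, hence 41 remains inert in O_K.

remains prime (inert)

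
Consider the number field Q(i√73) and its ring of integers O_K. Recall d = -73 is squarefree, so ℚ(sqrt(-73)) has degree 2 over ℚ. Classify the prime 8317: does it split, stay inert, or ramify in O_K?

-73 mod 4 = 3, hence disc K = 4·(-73) = -292 and O_K = ℤ[√-73].
disc(K) = -292 is not divisible by 8317; 8317 is unramified.
Euler's criterion: (-73)^4158 mod 8317 = 8316. Thus (-73|8317) = -1.
(-73/8317) = -1, so 8317 is inert.

remains prime (inert)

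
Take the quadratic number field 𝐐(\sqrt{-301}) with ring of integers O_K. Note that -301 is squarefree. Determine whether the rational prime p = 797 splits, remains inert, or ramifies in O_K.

Since -301 ≢ 1 mod 4, the ring of integers is ℤ[√-301] with discriminant 4·(-301) = -1204.
disc(K) = -1204 is not divisible by 797; 797 is unramified.
Euler's criterion: (-301)^398 mod 797 = 796. Thus (-301|797) = -1.
Legendre symbol -1 ⇒ 797 is inert.

inert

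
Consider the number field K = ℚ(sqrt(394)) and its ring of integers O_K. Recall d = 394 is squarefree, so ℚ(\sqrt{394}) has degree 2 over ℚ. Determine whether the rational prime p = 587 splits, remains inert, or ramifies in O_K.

p is inert

Since 394 ≢ 1 mod 4, the ring of integers is ℤ[√394] with discriminant 4·394 = 1576.
disc(K) = 1576 is not divisible by 587; 587 is unramified.
Euler's criterion: 394^293 mod 587 = 586. Thus (394|587) = -1.
d is a non-residue mod p, hence 587 remains inert in O_K.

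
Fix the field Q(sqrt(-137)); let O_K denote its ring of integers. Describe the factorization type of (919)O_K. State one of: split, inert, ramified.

Since -137 ≢ 1 mod 4, the ring of integers is ℤ[√-137] with discriminant 4·(-137) = -548.
disc(K) = -548 is not divisible by 919; 919 is unramified.
(-137/919) = 782^459 mod 919 = 1, giving Legendre symbol 1.
(-137/919) = 1, so 919 splits.

split — (919) = 𝔭₁𝔭₂ with 𝔭₁ ≠ 𝔭₂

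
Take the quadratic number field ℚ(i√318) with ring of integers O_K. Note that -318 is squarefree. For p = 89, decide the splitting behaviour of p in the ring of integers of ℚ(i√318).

Since -318 ≢ 1 mod 4, the ring of integers is ℤ[√-318] with discriminant 4·(-318) = -1272.
Since gcd(89, -1272) = 1 the prime 89 does not ramify.
Compute (-318/89) via Euler: 38^((89-1)/2) mod 89 = 88, so (-318/89) = -1.
d is a non-residue mod p, hence 89 remains inert in O_K.

remains prime (inert)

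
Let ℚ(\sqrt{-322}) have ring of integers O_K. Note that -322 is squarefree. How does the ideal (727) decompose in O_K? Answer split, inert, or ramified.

inert — (727) stays prime in O_K

Since -322 ≢ 1 mod 4, the ring of integers is ℤ[√-322] with discriminant 4·(-322) = -1288.
Since gcd(727, -1288) = 1 the prime 727 does not ramify.
Euler's criterion: (-322)^363 mod 727 = 726. Thus (-322|727) = -1.
Legendre symbol -1 ⇒ 727 is inert.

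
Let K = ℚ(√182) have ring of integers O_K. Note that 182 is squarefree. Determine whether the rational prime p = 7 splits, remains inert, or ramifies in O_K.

182 mod 4 = 2, hence disc K = 4·182 = 728 and O_K = ℤ[√182].
7 divides disc(K) = 728, so 7 ramifies.

ramified — (7) = 𝔭²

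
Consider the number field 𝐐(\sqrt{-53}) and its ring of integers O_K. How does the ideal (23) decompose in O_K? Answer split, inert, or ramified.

split — (23) = 𝔭₁𝔭₂ with 𝔭₁ ≠ 𝔭₂

Since -53 ≢ 1 mod 4, the ring of integers is ℤ[√-53] with discriminant 4·(-53) = -212.
Since gcd(23, -212) = 1 the prime 23 does not ramify.
Compute (-53/23) via Euler: 16^((23-1)/2) mod 23 = 1, so (-53/23) = 1.
Legendre symbol 1 ⇒ 23 is split.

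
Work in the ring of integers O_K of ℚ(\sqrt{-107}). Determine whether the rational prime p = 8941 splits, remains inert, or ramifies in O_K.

Since -107 ≡ 1 mod 4, the ring of integers is ℤ[(1+√-107)/2] with discriminant -107.
disc(K) = -107 is not divisible by 8941; 8941 is unramified.
(-107/8941) = 8834^4470 mod 8941 = 8940, giving Legendre symbol -1.
d is a non-residue mod p, hence 8941 remains inert in O_K.

inert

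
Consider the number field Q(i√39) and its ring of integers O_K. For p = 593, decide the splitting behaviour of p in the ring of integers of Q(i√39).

593 splits in O_K

Since -39 ≡ 1 mod 4, the ring of integers is ℤ[(1+√-39)/2] with discriminant -39.
disc(K) = -39 is not divisible by 593; 593 is unramified.
Compute (-39/593) via Euler: 554^((593-1)/2) mod 593 = 1, so (-39/593) = 1.
Legendre symbol 1 ⇒ 593 is split.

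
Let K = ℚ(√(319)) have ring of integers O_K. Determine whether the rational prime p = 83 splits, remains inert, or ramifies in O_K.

Since 319 ≢ 1 mod 4, the ring of integers is ℤ[√319] with discriminant 4·319 = 1276.
disc(K) = 1276 is not divisible by 83; 83 is unramified.
Euler's criterion: 319^41 mod 83 = 1. Thus (319|83) = 1.
d is a quadratic residue mod p, hence 83 splits in O_K.

splits completely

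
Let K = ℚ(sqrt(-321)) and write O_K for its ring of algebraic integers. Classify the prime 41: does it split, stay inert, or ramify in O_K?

d = -321 ≡ 3 (mod 4), so O_K = ℤ[√-321] and disc(K) = 4d = -1284.
41 ∤ -1284, so 41 is unramified.
(-321/41) = 7^20 mod 41 = 40, giving Legendre symbol -1.
(-321/41) = -1, so 41 is inert.

inert — (41) stays prime in O_K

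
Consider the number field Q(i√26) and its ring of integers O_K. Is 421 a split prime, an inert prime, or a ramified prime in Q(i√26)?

-26 mod 4 = 2, hence disc K = 4·(-26) = -104 and O_K = ℤ[√-26].
Since gcd(421, -104) = 1 the prime 421 does not ramify.
Legendre symbol by Euler's criterion: (-26/421) ≡ (-26)^210 ≡ 1 (mod 421), i.e. (-26/421) = 1.
d is a quadratic residue mod p, hence 421 splits in O_K.

421 splits in O_K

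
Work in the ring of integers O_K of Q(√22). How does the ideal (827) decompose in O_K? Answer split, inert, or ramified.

d = 22 ≡ 2 (mod 4), so O_K = ℤ[√22] and disc(K) = 4d = 88.
Since gcd(827, 88) = 1 the prime 827 does not ramify.
Euler's criterion: 22^413 mod 827 = 826. Thus (22|827) = -1.
Legendre symbol -1 ⇒ 827 is inert.

inert — (827) stays prime in O_K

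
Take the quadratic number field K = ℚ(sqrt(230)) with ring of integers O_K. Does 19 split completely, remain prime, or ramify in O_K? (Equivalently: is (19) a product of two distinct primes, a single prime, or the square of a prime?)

19 remains inert

Since 230 ≢ 1 mod 4, the ring of integers is ℤ[√230] with discriminant 4·230 = 920.
19 ∤ 920, so 19 is unramified.
Euler's criterion: 230^9 mod 19 = 18. Thus (230|19) = -1.
Legendre symbol -1 ⇒ 19 is inert.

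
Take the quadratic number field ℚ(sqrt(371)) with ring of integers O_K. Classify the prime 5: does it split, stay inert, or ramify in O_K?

splits completely

371 mod 4 = 3, hence disc K = 4·371 = 1484 and O_K = ℤ[√371].
Since gcd(5, 1484) = 1 the prime 5 does not ramify.
Euler's criterion: 371^2 mod 5 = 1. Thus (371|5) = 1.
Legendre symbol 1 ⇒ 5 is split.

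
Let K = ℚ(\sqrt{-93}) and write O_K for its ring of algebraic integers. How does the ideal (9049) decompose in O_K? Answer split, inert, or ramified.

split — (9049) = 𝔭₁𝔭₂ with 𝔭₁ ≠ 𝔭₂

d = -93 ≡ 3 (mod 4), so O_K = ℤ[√-93] and disc(K) = 4d = -372.
disc(K) = -372 is not divisible by 9049; 9049 is unramified.
Compute (-93/9049) via Euler: 8956^((9049-1)/2) mod 9049 = 1, so (-93/9049) = 1.
(-93/9049) = 1, so 9049 splits.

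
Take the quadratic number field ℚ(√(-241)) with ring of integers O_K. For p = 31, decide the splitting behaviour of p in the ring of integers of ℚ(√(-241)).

p splits

d = -241 ≡ 3 (mod 4), so O_K = ℤ[√-241] and disc(K) = 4d = -964.
disc(K) = -964 is not divisible by 31; 31 is unramified.
Legendre symbol by Euler's criterion: (-241/31) ≡ (-241)^15 ≡ 1 (mod 31), i.e. (-241/31) = 1.
d is a quadratic residue mod p, hence 31 splits in O_K.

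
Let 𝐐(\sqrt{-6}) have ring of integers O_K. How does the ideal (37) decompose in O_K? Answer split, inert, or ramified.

Since -6 ≢ 1 mod 4, the ring of integers is ℤ[√-6] with discriminant 4·(-6) = -24.
Since gcd(37, -24) = 1 the prime 37 does not ramify.
Euler's criterion: (-6)^18 mod 37 = 36. Thus (-6|37) = -1.
d is a non-residue mod p, hence 37 remains inert in O_K.

inert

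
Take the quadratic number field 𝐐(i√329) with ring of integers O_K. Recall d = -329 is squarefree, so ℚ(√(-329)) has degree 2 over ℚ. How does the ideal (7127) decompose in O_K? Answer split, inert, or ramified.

split — (7127) = 𝔭₁𝔭₂ with 𝔭₁ ≠ 𝔭₂

-329 mod 4 = 3, hence disc K = 4·(-329) = -1316 and O_K = ℤ[√-329].
7127 ∤ -1316, so 7127 is unramified.
Compute (-329/7127) via Euler: 6798^((7127-1)/2) mod 7127 = 1, so (-329/7127) = 1.
Legendre symbol 1 ⇒ 7127 is split.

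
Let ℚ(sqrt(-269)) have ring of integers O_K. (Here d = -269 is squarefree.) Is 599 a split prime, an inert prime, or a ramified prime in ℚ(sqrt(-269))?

-269 mod 4 = 3, hence disc K = 4·(-269) = -1076 and O_K = ℤ[√-269].
disc(K) = -1076 is not divisible by 599; 599 is unramified.
Compute (-269/599) via Euler: 330^((599-1)/2) mod 599 = 598, so (-269/599) = -1.
Legendre symbol -1 ⇒ 599 is inert.

inert — (599) stays prime in O_K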